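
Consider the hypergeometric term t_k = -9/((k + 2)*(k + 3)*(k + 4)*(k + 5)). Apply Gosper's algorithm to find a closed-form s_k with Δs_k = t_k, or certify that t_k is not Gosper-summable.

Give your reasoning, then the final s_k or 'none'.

s_k = k*(-k**2 - 9*k - 26)/(8*(k + 2)*(k + 3)*(k + 4))

Ratio r(k) = (k + 2)/(k + 6).
So A=k + 2 and B=k + 6, with C=1.
Need (k + 2)·f(k+1) − (k + 5)·f(k) = 1.
Bound: deg f ≤ 3.
Match coefficients ⇒ f(k) = k*(k**2 + 9*k + 26)/72.
R(k) = B(k−1)·f(k)/C(k) = k*(k + 5)*(k**2 + 9*k + 26)/72; s_k = R·t_k = k*(-k**2 - 9*k - 26)/(8*(k + 2)*(k + 3)*(k + 4)).
Check: Δs_k = -9/(k**4 + 14*k**3 + 71*k**2 + 154*k + 120). ✓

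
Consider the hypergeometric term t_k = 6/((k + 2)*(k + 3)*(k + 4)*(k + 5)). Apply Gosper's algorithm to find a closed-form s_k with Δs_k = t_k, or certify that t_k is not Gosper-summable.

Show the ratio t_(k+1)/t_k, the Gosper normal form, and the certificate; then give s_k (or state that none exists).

s_k = k*(k**2 + 9*k + 26)/(12*(k + 2)*(k + 3)*(k + 4))

Compute t_(k+1)/t_k: get (k + 2)/(k + 6).
A = k + 2, B = k + 6, C = 1.
Solve (k + 2)·f(k+1) − (k + 5)·f(k) = 1.
deg f ≤ 3 (via 1,1,0).
Match coefficients ⇒ f(k) = k*(k**2 + 9*k + 26)/72.
R(k) = B(k−1)·f(k)/C(k) = k*(k + 5)*(k**2 + 9*k + 26)/72; s_k = R·t_k = k*(k**2 + 9*k + 26)/(12*(k + 2)*(k + 3)*(k + 4)).
Check: Δs_k = 6/(k**4 + 14*k**3 + 71*k**2 + 154*k + 120). ✓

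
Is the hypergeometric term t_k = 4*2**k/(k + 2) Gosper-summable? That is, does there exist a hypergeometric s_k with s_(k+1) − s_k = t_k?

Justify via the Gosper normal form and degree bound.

r(k) = 2*(k + 2)/(k + 3) after simplifying.
Normal form (A,B,C) = (2*k + 4, k + 3, 1).
Set up (2*k + 4)·f(k+1) − (k + 2)·f(k) − (1) = 0.
Degrees (1,1,0) ⇒ d ≤ -1.
Bound -1 < 0, so the key equation has no polynomial solution.

No; the degree bound rules out any f.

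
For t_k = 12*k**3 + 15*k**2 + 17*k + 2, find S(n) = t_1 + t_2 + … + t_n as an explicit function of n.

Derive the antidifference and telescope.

Step 1: r(k) = (12*k**3 + 51*k**2 + 83*k + 46)/(12*k**3 + 15*k**2 + 17*k + 2).
Normal form (A,B,C) = (1, 1, k**3 + 5*k**2/4 + 17*k/12 + 1/6).
Need (1)·f(k+1) − (1)·f(k) = k**3 + 5*k**2/4 + 17*k/12 + 1/6.
From deg A=0, deg B=0, deg C=3: d=4.
A polynomial solution: f(k) = k*(3*k**3 - k**2 + 4*k - 4)/12.
R(k) = B(k−1)·f(k)/C(k) = k*(3*k**3 - k**2 + 4*k - 4)/(12*k**3 + 15*k**2 + 17*k + 2); s_k = R·t_k = k*(3*k**3 - k**2 + 4*k - 4).
Verify: 12*k**3 + 15*k**2 + 17*k + 2 matches t_k.
s_(n+1) = 3*n**4 + 11*n**3 + 19*n**2 + 13*n + 2 and s_(1) = 2, so S(n) = n*(3*n**3 + 11*n**2 + 19*n + 13).

S(n) = n*(3*n**3 + 11*n**2 + 19*n + 13)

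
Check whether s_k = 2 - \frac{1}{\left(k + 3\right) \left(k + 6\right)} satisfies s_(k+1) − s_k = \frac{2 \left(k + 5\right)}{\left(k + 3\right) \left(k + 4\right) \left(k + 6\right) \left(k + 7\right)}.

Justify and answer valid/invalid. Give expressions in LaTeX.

s_(k+1) = 2 - 1/((k + 4)*(k + 7))
s_(k+1) − s_k = 2*(k + 5)/(k**4 + 20*k**3 + 145*k**2 + 450*k + 504)
(s_(k+1) − s_k) − t_k = 0

Valid: the claim telescopes to t_k.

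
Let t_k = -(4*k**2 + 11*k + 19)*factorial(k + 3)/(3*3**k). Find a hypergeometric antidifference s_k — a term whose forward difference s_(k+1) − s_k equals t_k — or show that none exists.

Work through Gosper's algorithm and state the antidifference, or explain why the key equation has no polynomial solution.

r(k) = (k + 4)*(11*k + 4*(k + 1)**2 + 30)/(3*(4*k**2 + 11*k + 19)) after simplifying.
So A=k/3 + 4/3 and B=1, with C=k**2 + 11*k/4 + 19/4.
Set up (k/3 + 4/3)·f(k+1) − (1)·f(k) − (k**2 + 11*k/4 + 19/4) = 0.
d = 1 from the (1,0,2) case.
Solve for f: f(k) = 3*(4*k + 3)/4 (degree 1 ≤ 1).
R(k) = B(k−1)·f(k)/C(k) = 3*(4*k + 3)/(4*k**2 + 11*k + 19); s_k = R·t_k = -(4*k + 3)*factorial(k + 3)/3**k.
s_(k+1) − s_k = -(4*k**2 + 11*k + 19)*factorial(k + 3)/(3*3**k) = t_k.

s_k = -(4*k + 3)*factorial(k + 3)/3**k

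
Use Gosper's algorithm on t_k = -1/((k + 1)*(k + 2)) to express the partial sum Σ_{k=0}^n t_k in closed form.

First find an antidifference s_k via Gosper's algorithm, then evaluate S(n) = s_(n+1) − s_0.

r(k) = (k + 1)/(k + 3) after simplifying.
Gosper form: A/B · C(k+1)/C(k) with A=k + 1, B=k + 3, C=1.
Need (k + 1)·f(k+1) − (k + 2)·f(k) = 1.
Bound: deg f ≤ 1.
Solving with deg f ≤ 1: f(k) = k.
Get s_k = R·t_k = -k/(k + 1) with R(k) = B(k−1)f(k)/C(k) = k*(k + 2).
Verify: -1/(k**2 + 3*k + 2) matches t_k.
Telescope: S(n) = s_(n+1) − s_(0) = (-n - 1)/(n + 2) − (0) = (-n - 1)/(n + 2).

S(n) = (-n - 1)/(n + 2)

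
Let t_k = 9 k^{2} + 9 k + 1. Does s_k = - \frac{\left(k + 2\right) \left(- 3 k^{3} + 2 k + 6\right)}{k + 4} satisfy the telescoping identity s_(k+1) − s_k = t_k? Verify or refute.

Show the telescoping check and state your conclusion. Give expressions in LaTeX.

Invalid: residual \frac{2 \left(- 6 k^{3} - 45 k^{2} - 39 k - 10\right)}{k^{2} + 9 k + 20} ≠ 0.

s_(k+1) = -(k + 3)*(2*k - 3*(k + 1)**3 + 8)/(k + 5)
s_(k+1) − s_k = k*(9*k**3 + 78*k**2 + 172*k + 111)/(k**2 + 9*k + 20)
(s_(k+1) − s_k) − t_k = 2*(-6*k**3 - 45*k**2 - 39*k - 10)/(k**2 + 9*k + 20)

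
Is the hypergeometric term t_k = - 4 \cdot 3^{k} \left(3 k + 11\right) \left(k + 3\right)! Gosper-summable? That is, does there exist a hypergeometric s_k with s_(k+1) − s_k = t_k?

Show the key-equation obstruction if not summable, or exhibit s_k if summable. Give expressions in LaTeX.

Yes. s_k = - 4 \cdot 3^{k} \left(k + 3\right)!.

Compute t_(k+1)/t_k: get 3*(k + 4)*(3*k + 14)/(3*k + 11).
So A=3*k + 12 and B=1, with C=k + 11/3.
Set up (3*k + 12)·f(k+1) − (1)·f(k) − (k + 11/3) = 0.
From deg A=1, deg B=0, deg C=1: d=0.
Solving with deg f ≤ 0: f(k) = 1/3.
Then R = B(k−1)f/C = 1/(3*k + 11), so s_k = R(k)·t_k = -4*3**k*factorial(k + 3).
Verify: -4*3**k*(3*k + 11)*factorial(k + 3) matches t_k.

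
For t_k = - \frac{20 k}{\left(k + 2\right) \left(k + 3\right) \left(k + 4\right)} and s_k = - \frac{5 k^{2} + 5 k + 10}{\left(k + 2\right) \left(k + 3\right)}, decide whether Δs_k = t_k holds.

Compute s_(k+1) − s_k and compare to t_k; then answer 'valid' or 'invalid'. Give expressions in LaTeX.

s_(k+1) = 5*(-k - (k + 1)**2 - 3)/((k + 3)*(k + 4))
s_(k+1) − s_k = -20*k/(k**3 + 9*k**2 + 26*k + 24)
(s_(k+1) − s_k) − t_k = 0

valid (s_(k+1) − s_k reduces to t_k)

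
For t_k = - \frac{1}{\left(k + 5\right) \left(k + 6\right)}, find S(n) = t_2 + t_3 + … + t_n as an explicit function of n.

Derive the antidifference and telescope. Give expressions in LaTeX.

S(n) = \frac{1 - n}{7 \left(n + 6\right)}

Ratio r(k) = (k + 5)/(k + 7).
Gosper form: A/B · C(k+1)/C(k) with A=k + 5, B=k + 7, C=1.
Set up (k + 5)·f(k+1) − (k + 6)·f(k) − (1) = 0.
d = 1 from the (1,1,0) case.
Solving with deg f ≤ 1: f(k) = k/5.
R(k) = B(k−1)·f(k)/C(k) = k*(k + 6)/5; s_k = R·t_k = -k/(5*k + 25).
Verify: -1/(k**2 + 11*k + 30) matches t_k.
s_(n+1) = (-n - 1)/(5*(n + 6)) and s_(2) = -2/35, so S(n) = (1 - n)/(7*(n + 6)).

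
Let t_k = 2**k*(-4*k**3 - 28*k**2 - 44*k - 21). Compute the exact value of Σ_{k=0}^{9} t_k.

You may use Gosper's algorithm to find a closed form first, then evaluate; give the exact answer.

r(k) = 2*(4*k**3 + 40*k**2 + 112*k + 97)/(4*k**3 + 28*k**2 + 44*k + 21) after simplifying.
Normal form (A,B,C) = (2, 1, k**3 + 7*k**2 + 11*k + 21/4).
Key eq: (2)·f(k+1) = (1)·f(k) + (k**3 + 7*k**2 + 11*k + 21/4).
From deg A=0, deg B=0, deg C=3: d=3.
Coefficient equations give f(k) = (4*k**3 + 4*k**2 + 4*k - 3)/4.
R(k) = B(k−1)·f(k)/C(k) = (4*k**3 + 4*k**2 + 4*k - 3)/(4*k**3 + 28*k**2 + 44*k + 21); s_k = R·t_k = 2**k*(-4*k**3 - 4*k**2 - 4*k + 3).
Verify: 2**k*(-4*k**3 - 28*k**2 - 44*k - 21) matches t_k.
Sum = s_(10) − s_(0); s_(10) = -4543488, s_(0) = 3 ⇒ -4543491.

Σ = -4543491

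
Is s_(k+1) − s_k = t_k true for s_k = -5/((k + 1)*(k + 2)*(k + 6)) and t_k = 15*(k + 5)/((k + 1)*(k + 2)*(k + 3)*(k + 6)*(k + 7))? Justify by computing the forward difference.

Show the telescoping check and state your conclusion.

s_(k+1) = -5/((k + 2)*(k + 3)*(k + 7))
s_(k+1) − s_k = 15*(k + 5)/(k**5 + 19*k**4 + 131*k**3 + 401*k**2 + 540*k + 252)
(s_(k+1) − s_k) − t_k = 0

valid (s_(k+1) − s_k reduces to t_k)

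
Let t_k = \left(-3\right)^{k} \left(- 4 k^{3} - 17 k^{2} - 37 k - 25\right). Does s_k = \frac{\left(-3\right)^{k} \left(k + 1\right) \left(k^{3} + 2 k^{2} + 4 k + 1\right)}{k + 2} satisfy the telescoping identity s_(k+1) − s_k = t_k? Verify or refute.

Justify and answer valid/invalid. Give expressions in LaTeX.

Invalid: residual \frac{\left(-3\right)^{k} \left(4 k^{4} + 26 k^{3} + 73 k^{2} + 103 k + 51\right)}{k^{2} + 5 k + 6} ≠ 0.

s_(k+1) = (-3)**(k + 1)*(k**4 + 7*k**3 + 21*k**2 + 30*k + 16)/(k + 3)
s_(k+1) − s_k = (-3)**k*(-4*k**5 - 33*k**4 - 120*k**3 - 239*k**2 - 244*k - 99)/(k**2 + 5*k + 6)
(s_(k+1) − s_k) − t_k = (-3)**k*(4*k**4 + 26*k**3 + 73*k**2 + 103*k + 51)/(k**2 + 5*k + 6)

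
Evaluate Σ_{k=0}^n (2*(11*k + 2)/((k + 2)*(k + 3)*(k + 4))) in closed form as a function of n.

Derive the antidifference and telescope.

t_(k+1)/t_k = (k + 2)*(11*k + 13)/((k + 5)*(11*k + 2)).
Normal form (A,B,C) = (k + 2, k + 5, k + 2/11).
Key eq: (k + 2)·f(k+1) = (k + 4)·f(k) + (k + 2/11).
From deg A=1, deg B=1, deg C=1: d=2.
Solving with deg f ≤ 2: f(k) = k*(2*k - 1)/11.
Then R = B(k−1)f/C = k*(k + 4)*(2*k - 1)/(11*k + 2), so s_k = R(k)·t_k = 2*k*(2*k - 1)/((k + 2)*(k + 3)).
Check: Δs_k = 2*(11*k + 2)/(k**3 + 9*k**2 + 26*k + 24). ✓
s_(n+1) = 2*(2*n**2 + 3*n + 1)/(n**2 + 7*n + 12) and s_(0) = 0, so S(n) = 2*(2*n**2 + 3*n + 1)/(n**2 + 7*n + 12).

S(n) = 2*(2*n**2 + 3*n + 1)/(n**2 + 7*n + 12)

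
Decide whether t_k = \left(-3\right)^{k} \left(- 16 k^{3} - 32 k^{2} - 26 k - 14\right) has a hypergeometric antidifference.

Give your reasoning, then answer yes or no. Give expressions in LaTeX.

Yes. s_k = \left(-3\right)^{k} \left(4 k^{3} - k^{2} - k + 2\right).

t_(k+1)/t_k = 3*(-8*k**3 - 40*k**2 - 69*k - 44)/(8*k**3 + 16*k**2 + 13*k + 7).
Gosper form: A/B · C(k+1)/C(k) with A=-3, B=1, C=k**3 + 2*k**2 + 13*k/8 + 7/8.
Solve (-3)·f(k+1) − (1)·f(k) = k**3 + 2*k**2 + 13*k/8 + 7/8.
Bound: deg f ≤ 3.
Match coefficients ⇒ f(k) = -(4*k**3 - k**2 - k + 2)/16.
R(k) = B(k−1)·f(k)/C(k) = -(4*k**3 - k**2 - k + 2)/(2*(8*k**3 + 16*k**2 + 13*k + 7)); s_k = R·t_k = (-3)**k*(4*k**3 - k**2 - k + 2).
Δs = (-3)**k*(-16*k**3 - 32*k**2 - 26*k - 14), as required.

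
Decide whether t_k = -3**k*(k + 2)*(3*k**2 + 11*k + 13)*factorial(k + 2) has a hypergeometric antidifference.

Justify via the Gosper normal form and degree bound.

Step 1: r(k) = (k + 3)**2*(33*k + 9*(k + 1)**2 + 72)/((k + 2)*(3*k**2 + 11*k + 13)).
Gosper form: A/B · C(k+1)/C(k) with A=3*k + 9, B=1, C=k**3 + 17*k**2/3 + 35*k/3 + 26/3.
Solve (3*k + 9)·f(k+1) − (1)·f(k) = k**3 + 17*k**2/3 + 35*k/3 + 26/3.
Bound: deg f ≤ 2.
Coefficient equations give f(k) = (k**2 + k + 1)/3.
So s_k = (B(k−1)f/C)·t_k = ((k**2 + k + 1)/((k + 2)*(3*k**2 + 11*k + 13)))·t_k = -3**k*(k**2 + k + 1)*factorial(k + 2).
s_(k+1) − s_k = -3**k*(k + 2)*(3*k**2 + 11*k + 13)*factorial(k + 2) = t_k.

Yes. s_k = -3**k*(k**2 + k + 1)*factorial(k + 2).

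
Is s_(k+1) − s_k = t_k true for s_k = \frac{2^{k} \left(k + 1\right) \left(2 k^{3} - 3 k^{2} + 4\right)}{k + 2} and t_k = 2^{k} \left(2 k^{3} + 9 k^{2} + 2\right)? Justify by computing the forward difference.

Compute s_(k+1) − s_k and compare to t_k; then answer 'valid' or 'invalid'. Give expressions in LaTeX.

s_(k+1) = 2**(k + 1)*(k + 2)*(2*(k + 1)**3 - 3*(k + 1)**2 + 4)/(k + 3)
s_(k+1) − s_k = 2**k*(2*k**5 + 17*k**4 + 46*k**3 + 35*k**2 + 8*k + 12)/(k**2 + 5*k + 6)
(s_(k+1) − s_k) − t_k = 2**k*k*(-2*k**3 - 11*k**2 - 21*k - 2)/(k**2 + 5*k + 6)

Invalid: residual \frac{2^{k} k \left(- 2 k^{3} - 11 k^{2} - 21 k - 2\right)}{k^{2} + 5 k + 6} ≠ 0.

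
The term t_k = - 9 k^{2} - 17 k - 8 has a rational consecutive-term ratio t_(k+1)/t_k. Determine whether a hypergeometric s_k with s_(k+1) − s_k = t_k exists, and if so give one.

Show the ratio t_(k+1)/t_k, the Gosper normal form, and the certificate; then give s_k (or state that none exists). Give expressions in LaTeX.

s_k = k \left(- 3 k^{2} - 4 k - 1\right)

r(k) = (9*k**2 + 35*k + 34)/(9*k**2 + 17*k + 8) after simplifying.
Factor: A=1; B=1; C=k**2 + 17*k/9 + 8/9.
Need (1)·f(k+1) − (1)·f(k) = k**2 + 17*k/9 + 8/9.
From deg A=0, deg B=0, deg C=2: d=3.
Match coefficients ⇒ f(k) = k*(k + 1)*(3*k + 1)/9.
R(k) = B(k−1)·f(k)/C(k) = k*(3*k + 1)/(9*k + 8); s_k = R·t_k = k*(-3*k**2 - 4*k - 1).
Check: Δs_k = -9*k**2 - 17*k - 8. ✓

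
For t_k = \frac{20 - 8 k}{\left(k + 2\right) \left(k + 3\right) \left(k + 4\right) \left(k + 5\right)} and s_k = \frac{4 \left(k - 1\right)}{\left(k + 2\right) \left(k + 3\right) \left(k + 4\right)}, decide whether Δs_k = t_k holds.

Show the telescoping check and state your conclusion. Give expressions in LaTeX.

s_(k+1) = 4*k/((k + 3)*(k + 4)*(k + 5))
s_(k+1) − s_k = 4*(5 - 2*k)/(k**4 + 14*k**3 + 71*k**2 + 154*k + 120)
(s_(k+1) − s_k) − t_k = 0

valid (s_(k+1) − s_k reduces to t_k)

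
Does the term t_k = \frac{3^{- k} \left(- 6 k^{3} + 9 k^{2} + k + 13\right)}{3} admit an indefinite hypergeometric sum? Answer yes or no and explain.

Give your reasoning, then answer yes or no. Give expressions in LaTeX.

Step 1: r(k) = (6*k**3 + 9*k**2 - k - 17)/(3*(6*k**3 - 9*k**2 - k - 13)).
Gosper form: A/B · C(k+1)/C(k) with A=1/3, B=1, C=k**3 - 3*k**2/2 - k/6 - 13/6.
Need (1/3)·f(k+1) − (1)·f(k) = k**3 - 3*k**2/2 - k/6 - 13/6.
Degrees (0,0,3) ⇒ d ≤ 3.
Coefficient equations give f(k) = -(3*k**3 + 4*k - 3)/2.
Get s_k = R·t_k = (3*k**3 + 4*k - 3)/3**k with R(k) = B(k−1)f(k)/C(k) = -3*(3*k**3 + 4*k - 3)/(6*k**3 - 9*k**2 - k - 13).
s_(k+1) − s_k = (-6*k**3 + 9*k**2 + k + 13)/(3*3**k) = t_k.

Yes. s_k = 3^{- k} \left(3 k^{3} + 4 k - 3\right).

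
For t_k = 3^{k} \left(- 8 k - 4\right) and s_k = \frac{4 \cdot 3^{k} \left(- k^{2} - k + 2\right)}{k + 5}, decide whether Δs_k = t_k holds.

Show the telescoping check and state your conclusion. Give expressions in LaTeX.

s_(k+1) = 12*3**k*k*(-k - 3)/(k + 6)
s_(k+1) − s_k = 3**k*(-8*k**3 - 68*k**2 - 164*k - 48)/(k**2 + 11*k + 30)
(s_(k+1) − s_k) − t_k = 24*3**k*(k**2 + 5*k + 3)/(k**2 + 11*k + 30)

Invalid: residual \frac{24 \cdot 3^{k} \left(k^{2} + 5 k + 3\right)}{k^{2} + 11 k + 30} ≠ 0.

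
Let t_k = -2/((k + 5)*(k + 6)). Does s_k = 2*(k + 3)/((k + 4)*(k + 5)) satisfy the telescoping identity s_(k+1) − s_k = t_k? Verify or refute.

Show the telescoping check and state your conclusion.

Invalid: residual 4/(k**3 + 15*k**2 + 74*k + 120) ≠ 0.

s_(k+1) = 2*(k + 4)/((k + 5)*(k + 6))
s_(k+1) − s_k = 2*(-k - 2)/(k**3 + 15*k**2 + 74*k + 120)
(s_(k+1) − s_k) − t_k = 4/(k**3 + 15*k**2 + 74*k + 120)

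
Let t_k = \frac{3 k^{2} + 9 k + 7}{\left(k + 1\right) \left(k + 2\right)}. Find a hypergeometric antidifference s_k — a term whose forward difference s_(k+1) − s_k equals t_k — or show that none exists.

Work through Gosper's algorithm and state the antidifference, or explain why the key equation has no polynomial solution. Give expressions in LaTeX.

Ratio r(k) = (k + 1)*(9*k + 3*(k + 1)**2 + 16)/((k + 3)*(3*k**2 + 9*k + 7)).
A = k + 1, B = k + 3, C = k**2 + 3*k + 7/3.
Solve (k + 1)·f(k+1) − (k + 2)·f(k) = k**2 + 3*k + 7/3.
d = 2 from the (1,1,2) case.
Solve for f: f(k) = k*(3*k + 4)/3 (degree 2 ≤ 2).
So s_k = (B(k−1)f/C)·t_k = (k*(k + 2)*(3*k + 4)/(3*k**2 + 9*k + 7))·t_k = k*(3*k + 4)/(k + 1).
Verify: (3*k**2 + 9*k + 7)/(k**2 + 3*k + 2) matches t_k.

s_k = \frac{k \left(3 k + 4\right)}{k + 1}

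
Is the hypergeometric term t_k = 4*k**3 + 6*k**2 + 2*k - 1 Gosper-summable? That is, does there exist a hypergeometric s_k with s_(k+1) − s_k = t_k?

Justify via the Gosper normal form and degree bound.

t_(k+1)/t_k = (4*k**3 + 18*k**2 + 26*k + 11)/(4*k**3 + 6*k**2 + 2*k - 1).
Factor: A=1; B=1; C=k**3 + 3*k**2/2 + k/2 - 1/4.
Need (1)·f(k+1) − (1)·f(k) = k**3 + 3*k**2/2 + k/2 - 1/4.
Degrees (0,0,3) ⇒ d ≤ 4.
Coefficient equations give f(k) = k*(k**3 - k - 1)/4.
Then R = B(k−1)f/C = k*(k**3 - k - 1)/(4*k**3 + 6*k**2 + 2*k - 1), so s_k = R(k)·t_k = k*(k**3 - k - 1).
Δs = 4*k**3 + 6*k**2 + 2*k - 1, as required.

Yes. s_k = k*(k**3 - k - 1).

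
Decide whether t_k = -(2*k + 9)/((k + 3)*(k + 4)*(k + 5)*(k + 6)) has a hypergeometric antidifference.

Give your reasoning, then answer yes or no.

Yes. s_k = k*(-k - 8)/(15*(k**2 + 8*k + 15)).

The ratio is (k + 3)*(2*k + 11)/((k + 7)*(2*k + 9)).
Take A(k)=k + 3, B(k)=k + 7, C(k)=k + 9/2.
Key eq: (k + 3)·f(k+1) = (k + 6)·f(k) + (k + 9/2).
Degrees (1,1,1) ⇒ d ≤ 3.
Coefficient equations give f(k) = k*(k + 4)*(k + 8)/30.
So s_k = (B(k−1)f/C)·t_k = (k*(k + 4)*(k + 6)*(k + 8)/(15*(2*k + 9)))·t_k = k*(-k - 8)/(15*(k**2 + 8*k + 15)).
Δs = (-2*k - 9)/(k**4 + 18*k**3 + 119*k**2 + 342*k + 360), as required.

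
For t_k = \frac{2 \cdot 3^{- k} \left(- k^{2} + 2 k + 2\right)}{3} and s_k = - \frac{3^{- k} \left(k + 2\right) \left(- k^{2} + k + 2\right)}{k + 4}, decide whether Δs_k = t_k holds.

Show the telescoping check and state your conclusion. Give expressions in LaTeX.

s_(k+1) = (k**3 + 4*k**2 + k - 6)/(3*3**k*(k + 5))
s_(k+1) − s_k = 2*(-k**4 - 5*k**3 + 7*k**2 + 35*k + 18)/(3*3**k*(k**2 + 9*k + 20))
(s_(k+1) − s_k) − t_k = 2*(2*k**3 + 7*k**2 - 23*k - 22)/(3*3**k*(k**2 + 9*k + 20))

Invalid: residual \frac{2 \cdot 3^{- k} \left(2 k^{3} + 7 k^{2} - 23 k - 22\right)}{3 \left(k^{2} + 9 k + 20\right)} ≠ 0.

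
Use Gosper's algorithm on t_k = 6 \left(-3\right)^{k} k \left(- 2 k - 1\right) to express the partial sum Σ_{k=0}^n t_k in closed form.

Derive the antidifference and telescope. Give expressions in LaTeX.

S(n) = \left(-3\right)^{n + 2} n \left(- n - 1\right)

Ratio r(k) = -3*(k + 1)*(2*k + 3)/(k*(2*k + 1)).
So A=-3 and B=1, with C=k**2 + k/2.
Key eq: (-3)·f(k+1) = (1)·f(k) + (k**2 + k/2).
Degrees (0,0,2) ⇒ d ≤ 2.
Solving with deg f ≤ 2: f(k) = -k*(k - 1)/4.
Certificate R = B(k−1)f/C = -(k - 1)/(2*(2*k + 1)) gives s_k = 3*(-3)**k*k*(k - 1).
Verify: 6*(-3)**k*k*(-2*k - 1) matches t_k.
Evaluate: s_(n+1) = (-3)**(n + 2)*n*(-n - 1); subtract s_(0) = 0 ⇒ S(n) = (-3)**(n + 2)*n*(-n - 1).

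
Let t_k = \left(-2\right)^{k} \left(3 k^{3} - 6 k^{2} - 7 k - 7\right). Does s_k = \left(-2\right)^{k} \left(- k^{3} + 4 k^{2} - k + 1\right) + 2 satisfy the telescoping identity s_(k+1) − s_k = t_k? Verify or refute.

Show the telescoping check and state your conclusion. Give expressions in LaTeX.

Valid: the claim telescopes to t_k.

s_(k+1) = 2*(-2)**k*(k + (k + 1)**3 - 4*(k + 1)**2) + 2
s_(k+1) − s_k = (-2)**k*(3*k**3 - 6*k**2 - 7*k - 7)
(s_(k+1) − s_k) − t_k = 0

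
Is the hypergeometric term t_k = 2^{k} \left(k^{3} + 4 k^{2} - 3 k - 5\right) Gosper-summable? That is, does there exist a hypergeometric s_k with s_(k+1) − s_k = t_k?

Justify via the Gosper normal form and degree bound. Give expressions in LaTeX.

t_(k+1)/t_k = 2*(k**3 + 7*k**2 + 8*k - 3)/(k**3 + 4*k**2 - 3*k - 5).
Factor: A=2; B=1; C=k**3 + 4*k**2 - 3*k - 5.
Solve (2)·f(k+1) − (1)·f(k) = k**3 + 4*k**2 - 3*k - 5.
Degrees (0,0,3) ⇒ d ≤ 3.
Coefficient equations give f(k) = k**3 - 2*k**2 - k - 1.
Certificate R = B(k−1)f/C = (k**3 - 2*k**2 - k - 1)/(k**3 + 4*k**2 - 3*k - 5) gives s_k = 2**k*(k**3 - 2*k**2 - k - 1).
Δs = 2**k*(k**3 + 4*k**2 - 3*k - 5), as required.

Yes. s_k = 2^{k} \left(k^{3} - 2 k^{2} - k - 1\right).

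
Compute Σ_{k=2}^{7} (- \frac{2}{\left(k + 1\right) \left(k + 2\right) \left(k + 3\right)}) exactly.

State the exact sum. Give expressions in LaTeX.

The ratio is (k + 1)/(k + 4).
Take A(k)=k + 1, B(k)=k + 4, C(k)=1.
Set up (k + 1)·f(k+1) − (k + 3)·f(k) − (1) = 0.
d = 2 from the (1,1,0) case.
Match coefficients ⇒ f(k) = k*(k + 3)/4.
Certificate R = B(k−1)f/C = k*(k + 3)**2/4 gives s_k = k*(-k - 3)/(2*(k + 1)*(k + 2)).
Check: Δs_k = -2/(k**3 + 6*k**2 + 11*k + 6). ✓
Telescoping: Σ = s_(8) − s_(2) = -22/45 − (-5/12) = -13/180.

Σ = -13/180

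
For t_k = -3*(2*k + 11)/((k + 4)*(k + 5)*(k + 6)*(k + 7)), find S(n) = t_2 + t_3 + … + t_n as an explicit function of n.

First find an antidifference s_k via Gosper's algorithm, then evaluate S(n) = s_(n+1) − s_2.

Ratio r(k) = (k + 4)*(2*k + 13)/((k + 8)*(2*k + 11)).
So A=k + 4 and B=k + 8, with C=k + 11/2.
f must satisfy (k + 4)·f(k+1) − (k + 7)·f(k) = k + 11/2.
Degrees (1,1,1) ⇒ d ≤ 3.
A polynomial solution: f(k) = k*(k + 5)*(k + 10)/48.
Certificate R = B(k−1)f/C = k*(k + 5)*(k + 7)*(k + 10)/(24*(2*k + 11)) gives s_k = k*(-k - 10)/(8*(k**2 + 10*k + 24)).
s_(k+1) − s_k = 3*(-2*k - 11)/(k**4 + 22*k**3 + 179*k**2 + 638*k + 840) = t_k.
Telescope: S(n) = s_(n+1) − s_(2) = (-n**2 - 12*n - 11)/(8*(n**2 + 12*n + 35)) − (-1/16) = (-n**2 - 12*n + 13)/(16*(n**2 + 12*n + 35)).

S(n) = (-n**2 - 12*n + 13)/(16*(n**2 + 12*n + 35))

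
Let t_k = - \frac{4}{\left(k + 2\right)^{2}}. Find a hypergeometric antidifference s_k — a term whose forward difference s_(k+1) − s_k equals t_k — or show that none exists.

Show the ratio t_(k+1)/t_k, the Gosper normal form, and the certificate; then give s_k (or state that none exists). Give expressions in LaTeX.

none — t_k is not Gosper-summable

Ratio r(k) = (k + 2)**2/(k + 3)**2.
A = k**2 + 4*k + 4, B = k**2 + 6*k + 9, C = 1.
Set up (k**2 + 4*k + 4)·f(k+1) − (k**2 + 4*k + 4)·f(k) − (1) = 0.
d = 0 from the (2,2,0) case.
f = c0 ⇒ A·f(k+1) − B(k−1)·f(k) − C = -1. The system {-1 = 0} is inconsistent; no antidifference.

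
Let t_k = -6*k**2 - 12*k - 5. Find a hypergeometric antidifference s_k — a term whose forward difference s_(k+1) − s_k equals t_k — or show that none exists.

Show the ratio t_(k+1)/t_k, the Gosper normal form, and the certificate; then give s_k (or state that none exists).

s_k = k**2*(-2*k - 3)

Compute t_(k+1)/t_k: get (6*k**2 + 24*k + 23)/(6*k**2 + 12*k + 5).
Take A(k)=1, B(k)=1, C(k)=k**2 + 2*k + 5/6.
Set up (1)·f(k+1) − (1)·f(k) − (k**2 + 2*k + 5/6) = 0.
d = 3 from the (0,0,2) case.
A polynomial solution: f(k) = k**2*(2*k + 3)/6.
Then R = B(k−1)f/C = k**2*(2*k + 3)/(6*k**2 + 12*k + 5), so s_k = R(k)·t_k = k**2*(-2*k - 3).
Check: Δs_k = -6*k**2 - 12*k - 5. ✓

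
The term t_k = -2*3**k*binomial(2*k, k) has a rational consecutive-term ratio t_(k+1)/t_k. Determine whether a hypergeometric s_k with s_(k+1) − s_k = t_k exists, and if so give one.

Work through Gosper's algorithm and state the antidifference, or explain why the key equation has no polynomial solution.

Ratio r(k) = 6*(2*k + 1)/(k + 1).
So A=12*k + 6 and B=k + 1, with C=1.
f must satisfy (12*k + 6)·f(k+1) − (k)·f(k) = 1.
Bound: deg f ≤ -1.
Negative degree bound (-1): no f exists, t_k not Gosper-summable.

none — t_k is not Gosper-summable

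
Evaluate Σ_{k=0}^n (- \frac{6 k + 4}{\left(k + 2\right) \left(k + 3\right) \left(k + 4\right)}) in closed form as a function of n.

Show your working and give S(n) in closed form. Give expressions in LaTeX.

S(n) = \frac{2 \left(- 2 n^{2} - 5 n - 3\right)}{3 \left(n^{2} + 7 n + 12\right)}

t_(k+1)/t_k = (k + 2)*(3*k + 5)/((k + 5)*(3*k + 2)).
So A=k + 2 and B=k + 5, with C=k + 2/3.
Need (k + 2)·f(k+1) − (k + 4)·f(k) = k + 2/3.
Bound: deg f ≤ 2.
A polynomial solution: f(k) = k*(2*k + 1)/9.
Then R = B(k−1)f/C = k*(k + 4)*(2*k + 1)/(3*(3*k + 2)), so s_k = R(k)·t_k = -2*k*(2*k + 1)/(3*(k + 2)*(k + 3)).
Verify: 2*(-3*k - 2)/(k**3 + 9*k**2 + 26*k + 24) matches t_k.
Telescope: S(n) = s_(n+1) − s_(0) = 2*(-2*n**2 - 5*n - 3)/(3*(n**2 + 7*n + 12)) − (0) = 2*(-2*n**2 - 5*n - 3)/(3*(n**2 + 7*n + 12)).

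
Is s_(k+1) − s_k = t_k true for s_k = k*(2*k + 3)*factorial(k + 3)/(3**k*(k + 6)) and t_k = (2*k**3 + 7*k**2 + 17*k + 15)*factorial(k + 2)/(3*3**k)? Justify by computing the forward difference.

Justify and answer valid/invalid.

s_(k+1) = (k + 1)*(2*k + 5)*factorial(k + 4)/(3*3**k*(k + 7))
s_(k+1) − s_k = (2*k**4 + 21*k**3 + 72*k**2 + 155*k + 120)*factorial(k + 3)/(3*3**k*(k + 6)*(k + 7))
(s_(k+1) − s_k) − t_k = -(2*k**4 + 19*k**3 + 53*k**2 + 108*k + 90)*factorial(k + 2)/(3**k*(k + 6)*(k + 7))

Invalid: residual -(2*k**4 + 19*k**3 + 53*k**2 + 108*k + 90)*factorial(k + 2)/(3**k*(k + 6)*(k + 7)) ≠ 0.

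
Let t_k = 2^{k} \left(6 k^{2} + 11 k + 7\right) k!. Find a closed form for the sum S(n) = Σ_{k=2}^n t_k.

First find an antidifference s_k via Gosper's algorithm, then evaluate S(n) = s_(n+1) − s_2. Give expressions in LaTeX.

Step 1: r(k) = 2*(6*k**3 + 29*k**2 + 47*k + 24)/(6*k**2 + 11*k + 7).
Factor: A=2*k + 2; B=1; C=k**2 + 11*k/6 + 7/6.
f must satisfy (2*k + 2)·f(k+1) − (1)·f(k) = k**2 + 11*k/6 + 7/6.
d = 1 from the (1,0,2) case.
Solving with deg f ≤ 1: f(k) = (3*k + 1)/6.
Certificate R = B(k−1)f/C = (3*k + 1)/(6*k**2 + 11*k + 7) gives s_k = 2**k*(3*k + 1)*factorial(k).
Δs = 2**k*(6*k**2 + 11*k + 7)*factorial(k), as required.
s_(n+1) = 2**(n + 1)*(3*n + 4)*factorial(n + 1) and s_(2) = 56, so S(n) = 6*2**n*n**2*factorial(n) + 14*2**n*n*factorial(n) + 8*2**n*factorial(n) - 56.

S(n) = 6 \cdot 2^{n} n^{2} n! + 14 \cdot 2^{n} n n! + 8 \cdot 2^{n} n! - 56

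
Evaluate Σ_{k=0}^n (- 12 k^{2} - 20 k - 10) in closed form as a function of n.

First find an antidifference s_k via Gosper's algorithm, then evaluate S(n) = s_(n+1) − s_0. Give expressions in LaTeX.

S(n) = - 4 n^{3} - 16 n^{2} - 22 n - 10

The ratio is (6*k**2 + 22*k + 21)/(6*k**2 + 10*k + 5).
Normal form (A,B,C) = (1, 1, k**2 + 5*k/3 + 5/6).
f must satisfy (1)·f(k+1) − (1)·f(k) = k**2 + 5*k/3 + 5/6.
Degrees (0,0,2) ⇒ d ≤ 3.
A polynomial solution: f(k) = k*(2*k**2 + 2*k + 1)/6.
Get s_k = R·t_k = 2*k*(-2*k**2 - 2*k - 1) with R(k) = B(k−1)f(k)/C(k) = k*(2*k**2 + 2*k + 1)/(6*k**2 + 10*k + 5).
Δs = -12*k**2 - 20*k - 10, as required.
Evaluate: s_(n+1) = -4*n**3 - 16*n**2 - 22*n - 10; subtract s_(0) = 0 ⇒ S(n) = -4*n**3 - 16*n**2 - 22*n - 10.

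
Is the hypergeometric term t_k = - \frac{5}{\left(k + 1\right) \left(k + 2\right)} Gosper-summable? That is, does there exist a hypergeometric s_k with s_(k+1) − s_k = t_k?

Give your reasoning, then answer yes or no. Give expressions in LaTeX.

t_(k+1)/t_k = (k + 1)/(k + 3).
Take A(k)=k + 1, B(k)=k + 3, C(k)=1.
Set up (k + 1)·f(k+1) − (k + 2)·f(k) − (1) = 0.
From deg A=1, deg B=1, deg C=0: d=1.
Coefficient equations give f(k) = k.
Then R = B(k−1)f/C = k*(k + 2), so s_k = R(k)·t_k = -5*k/(k + 1).
Verify: -5/(k**2 + 3*k + 2) matches t_k.

Yes. s_k = - \frac{5 k}{k + 1}.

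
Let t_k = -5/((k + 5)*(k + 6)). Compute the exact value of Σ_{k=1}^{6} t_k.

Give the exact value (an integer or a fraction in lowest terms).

Σ = -5/12

The ratio is (k + 5)/(k + 7).
A = k + 5, B = k + 7, C = 1.
Key eq: (k + 5)·f(k+1) = (k + 6)·f(k) + (1).
From deg A=1, deg B=1, deg C=0: d=1.
A polynomial solution: f(k) = k/5.
So s_k = (B(k−1)f/C)·t_k = (k*(k + 6)/5)·t_k = -k/(k + 5).
Verify: -5/(k**2 + 11*k + 30) matches t_k.
Σ_(k=1)^(6) t_k = s_(7) − s_(1) = -7/12 − (-1/6) = -5/12.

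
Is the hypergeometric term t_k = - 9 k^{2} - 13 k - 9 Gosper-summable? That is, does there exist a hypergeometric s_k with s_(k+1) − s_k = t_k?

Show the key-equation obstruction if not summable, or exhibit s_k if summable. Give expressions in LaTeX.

r(k) = (9*k**2 + 31*k + 31)/(9*k**2 + 13*k + 9) after simplifying.
Gosper form: A/B · C(k+1)/C(k) with A=1, B=1, C=k**2 + 13*k/9 + 1.
Key eq: (1)·f(k+1) = (1)·f(k) + (k**2 + 13*k/9 + 1).
Degrees (0,0,2) ⇒ d ≤ 3.
Coefficient equations give f(k) = k*(3*k**2 + 2*k + 4)/9.
R(k) = B(k−1)·f(k)/C(k) = k*(3*k**2 + 2*k + 4)/(9*k**2 + 13*k + 9); s_k = R·t_k = k*(-3*k**2 - 2*k - 4).
Δs = -9*k**2 - 13*k - 9, as required.

Yes. s_k = k \left(- 3 k^{2} - 2 k - 4\right).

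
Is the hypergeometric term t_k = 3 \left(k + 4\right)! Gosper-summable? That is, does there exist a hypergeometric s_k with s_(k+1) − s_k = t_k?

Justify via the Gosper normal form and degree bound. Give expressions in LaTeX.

Step 1: r(k) = k + 5.
Factor: A=k + 5; B=1; C=1.
Set up (k + 5)·f(k+1) − (1)·f(k) − (1) = 0.
Bound: deg f ≤ -1.
Negative degree bound (-1): no f exists, t_k not Gosper-summable.

No — t_k has no hypergeometric antidifference.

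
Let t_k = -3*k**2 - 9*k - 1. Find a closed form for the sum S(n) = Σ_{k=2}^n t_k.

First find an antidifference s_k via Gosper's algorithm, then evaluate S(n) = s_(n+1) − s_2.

S(n) = -n**3 - 6*n**2 - 6*n + 13

t_(k+1)/t_k = (3*k**2 + 15*k + 13)/(3*k**2 + 9*k + 1).
Take A(k)=1, B(k)=1, C(k)=k**2 + 3*k + 1/3.
Key eq: (1)·f(k+1) = (1)·f(k) + (k**2 + 3*k + 1/3).
deg f ≤ 3 (via 0,0,2).
Solving with deg f ≤ 3: f(k) = k*(k**2 + 3*k - 3)/3.
Get s_k = R·t_k = k*(-k**2 - 3*k + 3) with R(k) = B(k−1)f(k)/C(k) = k*(k**2 + 3*k - 3)/(3*k**2 + 9*k + 1).
s_(k+1) − s_k = -3*k**2 - 9*k - 1 = t_k.
Evaluate: s_(n+1) = -n**3 - 6*n**2 - 6*n - 1; subtract s_(2) = -14 ⇒ S(n) = -n**3 - 6*n**2 - 6*n + 13.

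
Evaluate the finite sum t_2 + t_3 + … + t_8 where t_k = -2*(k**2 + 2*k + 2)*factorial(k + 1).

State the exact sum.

t_(k+1)/t_k = (k + 2)*(2*k + (k + 1)**2 + 4)/(k**2 + 2*k + 2).
So A=k + 2 and B=1, with C=k**2 + 2*k + 2.
Solve (k + 2)·f(k+1) − (1)·f(k) = k**2 + 2*k + 2.
deg f ≤ 1 (via 1,0,2).
Match coefficients ⇒ f(k) = k.
So s_k = (B(k−1)f/C)·t_k = (k/(k**2 + 2*k + 2))·t_k = -2*k*factorial(k + 1).
Check: Δs_k = -2*(k**2 + 2*k + 2)*factorial(k + 1). ✓
Telescoping: Σ = s_(9) − s_(2) = -65318400 − (-24) = -65318376.

Σ = -65318376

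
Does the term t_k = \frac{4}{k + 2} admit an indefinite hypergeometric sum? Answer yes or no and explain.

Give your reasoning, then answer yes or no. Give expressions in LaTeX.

No — t_k has no hypergeometric antidifference.

Step 1: r(k) = (k + 2)/(k + 3).
So A=k + 2 and B=k + 3, with C=1.
Set up (k + 2)·f(k+1) − (k + 2)·f(k) − (1) = 0.
Degrees (1,1,0) ⇒ d ≤ 0.
Put f(k) = c0: A·f(k+1) − B(k−1)·f(k) − C = -1; need -1 = 0 — inconsistent ⇒ no f, not summable.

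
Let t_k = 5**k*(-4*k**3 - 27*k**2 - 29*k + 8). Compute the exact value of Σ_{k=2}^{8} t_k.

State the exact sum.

Σ = -1824218500

r(k) = 5*(4*k**3 + 39*k**2 + 95*k + 52)/(4*k**3 + 27*k**2 + 29*k - 8) after simplifying.
So A=5 and B=1, with C=k**3 + 27*k**2/4 + 29*k/4 - 2.
f must satisfy (5)·f(k+1) − (1)·f(k) = k**3 + 27*k**2/4 + 29*k/4 - 2.
deg f ≤ 3 (via 0,0,3).
Solving with deg f ≤ 3: f(k) = (k**3 + 3*k**2 - 4*k - 2)/4.
R(k) = B(k−1)·f(k)/C(k) = (k**3 + 3*k**2 - 4*k - 2)/(4*k**3 + 27*k**2 + 29*k - 8); s_k = R·t_k = 5**k*(-k**3 - 3*k**2 + 4*k + 2).
Verify: 5**k*(-4*k**3 - 27*k**2 - 29*k + 8) matches t_k.
Telescoping: Σ = s_(9) − s_(2) = -1824218750 − (-250) = -1824218500.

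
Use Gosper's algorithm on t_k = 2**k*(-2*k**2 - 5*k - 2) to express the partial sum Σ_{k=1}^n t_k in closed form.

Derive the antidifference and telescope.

S(n) = -4*2**n*n**2 - 2*2**n*n - 6*2**n + 6

Ratio r(k) = 2*(2*k**2 + 9*k + 9)/(2*k**2 + 5*k + 2).
Take A(k)=2, B(k)=1, C(k)=k**2 + 5*k/2 + 1.
Set up (2)·f(k+1) − (1)·f(k) − (k**2 + 5*k/2 + 1) = 0.
From deg A=0, deg B=0, deg C=2: d=2.
Solving with deg f ≤ 2: f(k) = (2*k**2 - 3*k + 4)/2.
R(k) = B(k−1)·f(k)/C(k) = (2*k**2 - 3*k + 4)/((k + 2)*(2*k + 1)); s_k = R·t_k = 2**k*(-2*k**2 + 3*k - 4).
Δs = 2**k*(-2*k**2 - 5*k - 2), as required.
Σ_(k=1)^n t_k = s_(n+1) − s_(1) = (2**(n + 1)*(-2*n**2 - n - 3)) − (-6), i.e. -4*2**n*n**2 - 2*2**n*n - 6*2**n + 6.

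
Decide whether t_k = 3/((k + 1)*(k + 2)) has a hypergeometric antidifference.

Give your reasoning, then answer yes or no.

Yes. s_k = 3*k/(k + 1).

Step 1: r(k) = (k + 1)/(k + 3).
A = k + 1, B = k + 3, C = 1.
Set up (k + 1)·f(k+1) − (k + 2)·f(k) − (1) = 0.
deg f ≤ 1 (via 1,1,0).
Solve for f: f(k) = k (degree 1 ≤ 1).
R(k) = B(k−1)·f(k)/C(k) = k*(k + 2); s_k = R·t_k = 3*k/(k + 1).
Check: Δs_k = 3/(k**2 + 3*k + 2). ✓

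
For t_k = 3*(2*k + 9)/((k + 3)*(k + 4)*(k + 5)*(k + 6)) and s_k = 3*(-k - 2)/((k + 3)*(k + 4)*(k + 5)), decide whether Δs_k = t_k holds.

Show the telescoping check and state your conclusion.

s_(k+1) = 3*(-k - 3)/((k + 4)*(k + 5)*(k + 6))
s_(k+1) − s_k = 3*(2*k + 3)/(k**4 + 18*k**3 + 119*k**2 + 342*k + 360)
(s_(k+1) − s_k) − t_k = -18/(k**4 + 18*k**3 + 119*k**2 + 342*k + 360)

Invalid: residual -18/(k**4 + 18*k**3 + 119*k**2 + 342*k + 360) ≠ 0.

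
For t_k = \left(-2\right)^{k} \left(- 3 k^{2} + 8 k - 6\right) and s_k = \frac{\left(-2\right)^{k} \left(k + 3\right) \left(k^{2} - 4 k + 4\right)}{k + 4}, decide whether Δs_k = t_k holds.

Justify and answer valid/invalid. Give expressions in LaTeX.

s_(k+1) = 2*(-2)**k*(k + 4)*(4*k - (k + 1)**2)/(k + 5)
s_(k+1) − s_k = (-2)**k*(-3*k**4 - 16*k**3 + 11*k**2 + 76*k - 92)/(k**2 + 9*k + 20)
(s_(k+1) − s_k) − t_k = (-2)**k*(3*k**3 + 5*k**2 - 30*k + 28)/(k**2 + 9*k + 20)

Invalid: residual \frac{\left(-2\right)^{k} \left(3 k^{3} + 5 k^{2} - 30 k + 28\right)}{k^{2} + 9 k + 20} ≠ 0.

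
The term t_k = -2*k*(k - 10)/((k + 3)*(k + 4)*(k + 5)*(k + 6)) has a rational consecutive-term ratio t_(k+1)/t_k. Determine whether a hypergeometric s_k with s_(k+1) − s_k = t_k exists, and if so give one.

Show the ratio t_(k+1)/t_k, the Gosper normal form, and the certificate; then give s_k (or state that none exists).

Compute t_(k+1)/t_k: get (k - 9)*(k + 1)*(k + 3)/(k*(k - 10)*(k + 7)).
Normal form (A,B,C) = (k + 3, k + 7, k**2 - 10*k).
Solve (k + 3)·f(k+1) − (k + 6)·f(k) = k**2 - 10*k.
Degrees (1,1,2) ⇒ d ≤ 3.
Match coefficients ⇒ f(k) = -k*(k - 1)*(k + 133)/120.
Certificate R = B(k−1)f/C = -(k - 1)*(k + 6)*(k + 133)/(120*(k - 10)) gives s_k = k*(k**2 + 132*k - 133)/(60*(k + 3)*(k + 4)*(k + 5)).
Verify: 2*k*(10 - k)/(k**4 + 18*k**3 + 119*k**2 + 342*k + 360) matches t_k.

s_k = k*(k**2 + 132*k - 133)/(60*(k + 3)*(k + 4)*(k + 5))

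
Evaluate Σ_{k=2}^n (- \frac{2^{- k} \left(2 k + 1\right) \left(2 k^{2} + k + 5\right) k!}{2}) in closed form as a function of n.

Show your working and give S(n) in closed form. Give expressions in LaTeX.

The ratio is (k + 1)*(2*k + 3)*(k + 2*(k + 1)**2 + 6)/(2*(2*k + 1)*(2*k**2 + k + 5)).
Factor: A=k/2 + 1/2; B=1; C=k**3 + k**2 + 11*k/4 + 5/4.
Set up (k/2 + 1/2)·f(k+1) − (1)·f(k) − (k**3 + k**2 + 11*k/4 + 5/4) = 0.
d = 2 from the (1,0,3) case.
A polynomial solution: f(k) = (2*k - 1)*(2*k + 1)/2.
R(k) = B(k−1)·f(k)/C(k) = 2*(2*k - 1)/(2*k**2 + k + 5); s_k = R·t_k = (1 - 4*k**2)*factorial(k)/2**k.
Check: Δs_k = -(2*k + 1)*(2*k**2 + k + 5)*factorial(k)/(2*2**k). ✓
Σ_(k=2)^n t_k = s_(n+1) − s_(2) = (-2**(-n - 1)*(2*n + 1)*(2*n + 3)*factorial(n + 1)) − (-15/2), i.e. 2**(-n - 1)*(15*2**n - 4*n**3*factorial(n) - 12*n**2*factorial(n) - 11*n*factorial(n) - 3*factorial(n)).

S(n) = 2^{- n - 1} \left(15 \cdot 2^{n} - 4 n^{3} n! - 12 n^{2} n! - 11 n n! - 3 n!\right)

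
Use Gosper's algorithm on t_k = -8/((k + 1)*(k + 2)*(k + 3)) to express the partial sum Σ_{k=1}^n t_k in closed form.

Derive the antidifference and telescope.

r(k) = (k + 1)/(k + 4) after simplifying.
Gosper form: A/B · C(k+1)/C(k) with A=k + 1, B=k + 4, C=1.
Solve (k + 1)·f(k+1) − (k + 3)·f(k) = 1.
From deg A=1, deg B=1, deg C=0: d=2.
Match coefficients ⇒ f(k) = k*(k + 3)/4.
Certificate R = B(k−1)f/C = k*(k + 3)**2/4 gives s_k = 2*k*(-k - 3)/((k + 1)*(k + 2)).
Check: Δs_k = -8/(k**3 + 6*k**2 + 11*k + 6). ✓
s_(n+1) = 2*(-n**2 - 5*n - 4)/(n**2 + 5*n + 6) and s_(1) = -4/3, so S(n) = 2*n*(-n - 5)/(3*(n**2 + 5*n + 6)).

S(n) = 2*n*(-n - 5)/(3*(n**2 + 5*n + 6))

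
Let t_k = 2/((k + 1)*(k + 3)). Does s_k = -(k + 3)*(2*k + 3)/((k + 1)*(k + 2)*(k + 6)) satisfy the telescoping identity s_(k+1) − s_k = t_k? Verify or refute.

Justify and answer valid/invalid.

s_(k+1) = -(k + 4)*(2*k + 5)/((k + 2)*(k + 3)*(k + 7))
s_(k+1) − s_k = (2*k**3 + 18*k**2 + 61*k + 69)/(k**5 + 19*k**4 + 131*k**3 + 401*k**2 + 540*k + 252)
(s_(k+1) − s_k) − t_k = 3*(-4*k**2 - 25*k - 33)/(k**5 + 19*k**4 + 131*k**3 + 401*k**2 + 540*k + 252)

Invalid: residual 3*(-4*k**2 - 25*k - 33)/(k**5 + 19*k**4 + 131*k**3 + 401*k**2 + 540*k + 252) ≠ 0.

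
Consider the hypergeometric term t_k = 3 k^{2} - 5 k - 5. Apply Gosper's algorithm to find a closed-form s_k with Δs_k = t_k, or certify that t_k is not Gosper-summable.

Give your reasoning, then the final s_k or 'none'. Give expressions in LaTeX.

s_k = k \left(k^{2} - 4 k - 2\right)

Step 1: r(k) = (3*k**2 + k - 7)/(3*k**2 - 5*k - 5).
A = 1, B = 1, C = k**2 - 5*k/3 - 5/3.
Key eq: (1)·f(k+1) = (1)·f(k) + (k**2 - 5*k/3 - 5/3).
From deg A=0, deg B=0, deg C=2: d=3.
A polynomial solution: f(k) = k*(k**2 - 4*k - 2)/3.
Get s_k = R·t_k = k*(k**2 - 4*k - 2) with R(k) = B(k−1)f(k)/C(k) = k*(k**2 - 4*k - 2)/(3*k**2 - 5*k - 5).
Δs = 3*k**2 - 5*k - 5, as required.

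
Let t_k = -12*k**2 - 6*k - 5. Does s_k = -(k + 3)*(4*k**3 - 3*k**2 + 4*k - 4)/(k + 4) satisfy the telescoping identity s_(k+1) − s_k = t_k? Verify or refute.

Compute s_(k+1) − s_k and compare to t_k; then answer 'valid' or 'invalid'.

s_(k+1) = -(k + 4)*(4*k + 4*(k + 1)**3 - 3*(k + 1)**2)/(k + 5)
s_(k+1) − s_k = 2*(-6*k**4 - 53*k**3 - 121*k**2 - 70*k - 38)/(k**2 + 9*k + 20)
(s_(k+1) − s_k) − t_k = (8*k**3 + 57*k**2 + 25*k + 24)/(k**2 + 9*k + 20)

Invalid: residual (8*k**3 + 57*k**2 + 25*k + 24)/(k**2 + 9*k + 20) ≠ 0.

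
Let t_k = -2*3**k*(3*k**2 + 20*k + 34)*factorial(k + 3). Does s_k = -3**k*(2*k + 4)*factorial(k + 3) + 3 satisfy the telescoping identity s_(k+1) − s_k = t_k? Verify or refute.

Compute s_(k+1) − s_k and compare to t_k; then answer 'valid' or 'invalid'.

s_(k+1) = -3**(k + 1)*(2*k + 6)*factorial(k + 4) + 3
s_(k+1) − s_k = -2*3**k*(3*k**2 + 20*k + 34)*factorial(k + 3)
(s_(k+1) − s_k) − t_k = 0

valid (s_(k+1) − s_k reduces to t_k)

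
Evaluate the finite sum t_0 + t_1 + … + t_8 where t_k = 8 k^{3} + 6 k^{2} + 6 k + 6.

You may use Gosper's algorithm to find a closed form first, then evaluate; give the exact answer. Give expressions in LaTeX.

Σ = 11862

r(k) = (4*k**3 + 15*k**2 + 21*k + 13)/(4*k**3 + 3*k**2 + 3*k + 3) after simplifying.
A = 1, B = 1, C = k**3 + 3*k**2/4 + 3*k/4 + 3/4.
Solve (1)·f(k+1) − (1)·f(k) = k**3 + 3*k**2/4 + 3*k/4 + 3/4.
Degrees (0,0,3) ⇒ d ≤ 4.
Match coefficients ⇒ f(k) = k*(k**3 - k**2 + k + 2)/4.
So s_k = (B(k−1)f/C)·t_k = (k*(k**3 - k**2 + k + 2)/(4*k**3 + 3*k**2 + 3*k + 3))·t_k = 2*k*(k**3 - k**2 + k + 2).
Δs = 8*k**3 + 6*k**2 + 6*k + 6, as required.
Sum = s_(9) − s_(0); s_(9) = 11862, s_(0) = 0 ⇒ 11862.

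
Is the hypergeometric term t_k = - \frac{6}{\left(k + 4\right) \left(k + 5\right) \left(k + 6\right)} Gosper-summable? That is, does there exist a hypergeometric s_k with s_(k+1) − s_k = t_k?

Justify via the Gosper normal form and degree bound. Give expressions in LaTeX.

Yes. s_k = \frac{3 k \left(- k - 9\right)}{20 \left(k + 4\right) \left(k + 5\right)}.

The ratio is (k + 4)/(k + 7).
Take A(k)=k + 4, B(k)=k + 7, C(k)=1.
Solve (k + 4)·f(k+1) − (k + 6)·f(k) = 1.
deg f ≤ 2 (via 1,1,0).
Solve for f: f(k) = k*(k + 9)/40 (degree 2 ≤ 2).
Get s_k = R·t_k = 3*k*(-k - 9)/(20*(k + 4)*(k + 5)) with R(k) = B(k−1)f(k)/C(k) = k*(k + 6)*(k + 9)/40.
Verify: -6/(k**3 + 15*k**2 + 74*k + 120) matches t_k.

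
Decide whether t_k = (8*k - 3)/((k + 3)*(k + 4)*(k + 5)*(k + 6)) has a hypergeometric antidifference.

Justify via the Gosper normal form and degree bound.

t_(k+1)/t_k = (k + 3)*(8*k + 5)/((k + 7)*(8*k - 3)).
A = k + 3, B = k + 7, C = k - 3/8.
Solve (k + 3)·f(k+1) − (k + 6)·f(k) = k - 3/8.
d = 3 from the (1,1,1) case.
A polynomial solution: f(k) = k*(k**2 + 12*k - 33)/160.
Then R = B(k−1)f/C = k*(k + 6)*(k**2 + 12*k - 33)/(20*(8*k - 3)), so s_k = R(k)·t_k = k*(k**2 + 12*k - 33)/(20*(k + 3)*(k + 4)*(k + 5)).
Δs = (8*k - 3)/(k**4 + 18*k**3 + 119*k**2 + 342*k + 360), as required.

Yes. s_k = k*(k**2 + 12*k - 33)/(20*(k + 3)*(k + 4)*(k + 5)).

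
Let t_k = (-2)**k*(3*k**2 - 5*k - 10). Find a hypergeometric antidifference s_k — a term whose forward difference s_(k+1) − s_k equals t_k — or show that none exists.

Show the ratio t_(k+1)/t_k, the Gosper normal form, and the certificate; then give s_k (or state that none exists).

Compute t_(k+1)/t_k: get 2*(-3*k**2 - k + 12)/(3*k**2 - 5*k - 10).
Normal form (A,B,C) = (-2, 1, k**2 - 5*k/3 - 10/3).
Need (-2)·f(k+1) − (1)·f(k) = k**2 - 5*k/3 - 10/3.
deg f ≤ 2 (via 0,0,2).
Coefficient equations give f(k) = -(k**2 - 3*k - 2)/3.
Then R = B(k−1)f/C = -(k**2 - 3*k - 2)/(3*k**2 - 5*k - 10), so s_k = R(k)·t_k = (-2)**k*(-k**2 + 3*k + 2).
Δs = (-2)**k*(3*k**2 - 5*k - 10), as required.

s_k = (-2)**k*(-k**2 + 3*k + 2)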